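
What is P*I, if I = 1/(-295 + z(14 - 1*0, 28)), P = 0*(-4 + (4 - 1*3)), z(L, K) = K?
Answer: 0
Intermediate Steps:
P = 0 (P = 0*(-4 + (4 - 3)) = 0*(-4 + 1) = 0*(-3) = 0)
I = -1/267 (I = 1/(-295 + 28) = 1/(-267) = -1/267 ≈ -0.0037453)
P*I = 0*(-1/267) = 0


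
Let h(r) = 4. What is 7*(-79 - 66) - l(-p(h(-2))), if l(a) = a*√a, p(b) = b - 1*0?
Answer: -1015 + 8*I ≈ -1015.0 + 8.0*I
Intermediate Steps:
p(b) = b (p(b) = b + 0 = b)
l(a) = a^(3/2)
7*(-79 - 66) - l(-p(h(-2))) = 7*(-79 - 66) - (-1*4)^(3/2) = 7*(-145) - (-4)^(3/2) = -1015 - (-8)*I = -1015 + 8*I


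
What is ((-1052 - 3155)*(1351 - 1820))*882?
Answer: 1740259206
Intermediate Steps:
((-1052 - 3155)*(1351 - 1820))*882 = -4207*(-469)*882 = 1973083*882 = 1740259206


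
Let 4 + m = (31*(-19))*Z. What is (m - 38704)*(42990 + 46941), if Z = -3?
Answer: -3322141071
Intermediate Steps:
m = 1763 (m = -4 + (31*(-19))*(-3) = -4 - 589*(-3) = -4 + 1767 = 1763)
(m - 38704)*(42990 + 46941) = (1763 - 38704)*(42990 + 46941) = -36941*89931 = -3322141071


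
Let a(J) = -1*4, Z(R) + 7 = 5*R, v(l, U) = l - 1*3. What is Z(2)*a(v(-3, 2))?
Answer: -12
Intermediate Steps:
v(l, U) = -3 + l (v(l, U) = l - 3 = -3 + l)
Z(R) = -7 + 5*R
a(J) = -4
Z(2)*a(v(-3, 2)) = (-7 + 5*2)*(-4) = (-7 + 10)*(-4) = 3*(-4) = -12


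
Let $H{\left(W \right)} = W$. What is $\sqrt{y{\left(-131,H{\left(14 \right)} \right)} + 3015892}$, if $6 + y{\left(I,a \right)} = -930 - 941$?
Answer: $\sqrt{3014015} \approx 1736.1$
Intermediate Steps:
$y{\left(I,a \right)} = -1877$ ($y{\left(I,a \right)} = -6 - 1871 = -1877$)
$\sqrt{y{\left(-131,H{\left(14 \right)} \right)} + 3015892} = \sqrt{-1877 + 3015892} = \sqrt{3014015}$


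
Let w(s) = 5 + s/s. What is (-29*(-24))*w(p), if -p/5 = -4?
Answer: 4176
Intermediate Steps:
p = 20 (p = -5*(-4) = 20)
w(s) = 6 (w(s) = 5 + 1 = 6)
(-29*(-24))*w(p) = -29*(-24)*6 = 696*6 = 4176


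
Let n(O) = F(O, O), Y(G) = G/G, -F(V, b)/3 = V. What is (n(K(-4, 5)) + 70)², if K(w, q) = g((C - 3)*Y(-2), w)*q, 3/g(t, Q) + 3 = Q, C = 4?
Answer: 286225/49 ≈ 5841.3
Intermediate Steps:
F(V, b) = -3*V
Y(G) = 1
g(t, Q) = 3/(-3 + Q)
K(w, q) = 3*q/(-3 + w) (K(w, q) = (3/(-3 + w))*q = 3*q/(-3 + w))
n(O) = -3*O
(n(K(-4, 5)) + 70)² = (-9*5/(-3 - 4) + 70)² = (-9*5/(-7) + 70)² = (-9*5*(-1)/7 + 70)² = (-3*(-15/7) + 70)² = (45/7 + 70)² = (535/7)² = 286225/49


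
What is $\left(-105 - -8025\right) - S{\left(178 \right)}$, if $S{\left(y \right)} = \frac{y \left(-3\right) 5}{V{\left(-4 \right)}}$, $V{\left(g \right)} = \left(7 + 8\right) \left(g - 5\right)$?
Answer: $\frac{71102}{9} \approx 7900.2$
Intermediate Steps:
$V{\left(g \right)} = -75 + 15 g$ ($V{\left(g \right)} = 15 \left(-5 + g\right) = -75 + 15 g$)
$S{\left(y \right)} = \frac{y}{9}$ ($S{\left(y \right)} = \frac{y \left(-3\right) 5}{-75 + 15 \left(-4\right)} = \frac{- 3 y 5}{-75 - 60} = \frac{\left(-15\right) y}{-135} = - 15 y \left(- \frac{1}{135}\right) = \frac{y}{9}$)
$\left(-105 - -8025\right) - S{\left(178 \right)} = \left(-105 - -8025\right) - \frac{1}{9} \cdot 178 = \left(-105 + 8025\right) - \frac{178}{9} = 7920 - \frac{178}{9} = \frac{71102}{9}$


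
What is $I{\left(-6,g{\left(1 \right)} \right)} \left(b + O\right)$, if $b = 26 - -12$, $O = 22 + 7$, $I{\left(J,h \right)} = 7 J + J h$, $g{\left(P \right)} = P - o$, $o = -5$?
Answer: $-5226$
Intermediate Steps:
$g{\left(P \right)} = 5 + P$ ($g{\left(P \right)} = P - -5 = P + 5 = 5 + P$)
$O = 29$
$b = 38$ ($b = 26 + 12 = 38$)
$I{\left(-6,g{\left(1 \right)} \right)} \left(b + O\right) = - 6 \left(7 + \left(5 + 1\right)\right) \left(38 + 29\right) = - 6 \left(7 + 6\right) 67 = \left(-6\right) 13 \cdot 67 = \left(-78\right) 67 = -5226$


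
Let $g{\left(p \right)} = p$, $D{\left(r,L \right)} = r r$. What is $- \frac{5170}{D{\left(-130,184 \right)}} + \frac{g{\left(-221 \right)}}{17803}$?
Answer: $- \frac{9577641}{30087070} \approx -0.31833$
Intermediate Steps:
$D{\left(r,L \right)} = r^{2}$
$- \frac{5170}{D{\left(-130,184 \right)}} + \frac{g{\left(-221 \right)}}{17803} = - \frac{5170}{\left(-130\right)^{2}} - \frac{221}{17803} = - \frac{5170}{16900} - \frac{221}{17803} = \left(-5170\right) \frac{1}{16900} - \frac{221}{17803} = - \frac{517}{1690} - \frac{221}{17803} = - \frac{9577641}{30087070}$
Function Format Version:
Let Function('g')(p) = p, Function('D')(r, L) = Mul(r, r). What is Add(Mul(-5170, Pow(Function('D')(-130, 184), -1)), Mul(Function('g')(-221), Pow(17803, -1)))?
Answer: Rational(-9577641, 30087070) ≈ -0.31833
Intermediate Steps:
Function('D')(r, L) = Pow(r, 2)
Add(Mul(-5170, Pow(Function('D')(-130, 184), -1)), Mul(Function('g')(-221), Pow(17803, -1))) = Add(Mul(-5170, Pow(Pow(-130, 2), -1)), Mul(-221, Pow(17803, -1))) = Add(Mul(-5170, Pow(16900, -1)), Mul(-221, Rational(1, 17803))) = Add(Mul(-5170, Rational(1, 16900)), Rational(-221, 17803)) = Add(Rational(-517, 1690), Rational(-221, 17803)) = Rational(-9577641, 30087070)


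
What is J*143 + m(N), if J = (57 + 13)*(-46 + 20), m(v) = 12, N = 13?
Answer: -260248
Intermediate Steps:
J = -1820 (J = 70*(-26) = -1820)
J*143 + m(N) = -1820*143 + 12 = -260260 + 12 = -260248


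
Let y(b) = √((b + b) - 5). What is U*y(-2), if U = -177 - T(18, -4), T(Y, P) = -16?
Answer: -483*I ≈ -483.0*I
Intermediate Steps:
y(b) = √(-5 + 2*b) (y(b) = √(2*b - 5) = √(-5 + 2*b))
U = -161 (U = -177 - 1*(-16) = -177 + 16 = -161)
U*y(-2) = -161*√(-5 + 2*(-2)) = -161*√(-5 - 4) = -483*I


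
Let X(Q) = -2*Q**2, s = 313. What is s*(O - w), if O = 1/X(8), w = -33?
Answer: 1321799/128 ≈ 10327.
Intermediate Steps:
O = -1/128 (O = 1/(-2*8**2) = 1/(-2*64) = 1/(-128) = -1/128 ≈ -0.0078125)
s*(O - w) = 313*(-1/128 - 1*(-33)) = 313*(-1/128 + 33) = 313*(4223/128) = 1321799/128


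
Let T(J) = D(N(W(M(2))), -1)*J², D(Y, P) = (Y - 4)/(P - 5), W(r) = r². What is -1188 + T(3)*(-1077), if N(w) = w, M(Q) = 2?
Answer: -1188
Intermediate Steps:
D(Y, P) = (-4 + Y)/(-5 + P)
T(J) = 0 (T(J) = ((-4 + 2²)/(-5 - 1))*J² = ((-4 + 4)/(-6))*J² = (-⅙*0)*J² = 0*J² = 0)
-1188 + T(3)*(-1077) = -1188 + 0*(-1077) = -1188 + 0 = -1188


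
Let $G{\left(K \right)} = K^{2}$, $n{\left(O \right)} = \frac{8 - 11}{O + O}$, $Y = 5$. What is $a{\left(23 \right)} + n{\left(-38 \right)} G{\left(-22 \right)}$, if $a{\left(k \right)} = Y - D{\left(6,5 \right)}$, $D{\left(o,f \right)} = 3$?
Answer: $\frac{401}{19} \approx 21.105$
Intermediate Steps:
$a{\left(k \right)} = 2$ ($a{\left(k \right)} = 5 - 3 = 2$)
$n{\left(O \right)} = - \frac{3}{2 O}$
$a{\left(23 \right)} + n{\left(-38 \right)} G{\left(-22 \right)} = 2 + - \frac{3}{2 \left(-38\right)} \left(-22\right)^{2} = 2 + \left(- \frac{3}{2}\right) \left(- \frac{1}{38}\right) 484 = 2 + \frac{3}{76} \cdot 484 = 2 + \frac{363}{19} = \frac{401}{19}$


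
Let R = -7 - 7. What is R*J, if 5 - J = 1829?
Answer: 25536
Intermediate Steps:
J = -1824 (J = 5 - 1*1829 = 5 - 1829 = -1824)
R = -14
R*J = -14*(-1824) = 25536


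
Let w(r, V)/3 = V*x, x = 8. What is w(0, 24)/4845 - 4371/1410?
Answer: -9629/3230 ≈ -2.9811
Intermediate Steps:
w(r, V) = 24*V (w(r, V) = 3*(V*8) = 3*(8*V) = 24*V)
w(0, 24)/4845 - 4371/1410 = (24*24)/4845 - 4371/1410 = 576*(1/4845) - 4371*1/1410 = 192/1615 - 31/10 = -9629/3230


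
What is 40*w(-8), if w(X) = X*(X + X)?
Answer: 5120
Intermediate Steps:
w(X) = 2*X² (w(X) = X*(2*X) = 2*X²)
40*w(-8) = 40*(2*(-8)²) = 40*(2*64) = 40*128 = 5120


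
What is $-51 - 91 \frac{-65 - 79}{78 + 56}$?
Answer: $\frac{3135}{67} \approx 46.791$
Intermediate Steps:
$-51 - 91 \frac{-65 - 79}{78 + 56} = -51 - 91 \left(- \frac{144}{134}\right) = -51 - 91 \left(\left(-144\right) \frac{1}{134}\right) = -51 - - \frac{6552}{67} = -51 + \frac{6552}{67} = \frac{3135}{67}$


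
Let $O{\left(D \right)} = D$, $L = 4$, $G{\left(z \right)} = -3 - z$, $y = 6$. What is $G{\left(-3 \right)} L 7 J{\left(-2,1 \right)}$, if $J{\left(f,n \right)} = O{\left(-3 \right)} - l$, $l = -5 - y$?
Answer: $0$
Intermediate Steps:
$l = -11$ ($l = -5 - 6 = -11$)
$J{\left(f,n \right)} = 8$ ($J{\left(f,n \right)} = -3 - -11 = -3 + 11 = 8$)
$G{\left(-3 \right)} L 7 J{\left(-2,1 \right)} = \left(-3 - -3\right) 4 \cdot 7 \cdot 8 = \left(-3 + 3\right) 4 \cdot 7 \cdot 8 = 0 \cdot 4 \cdot 7 \cdot 8 = 0 \cdot 7 \cdot 8 = 0 \cdot 8 = 0$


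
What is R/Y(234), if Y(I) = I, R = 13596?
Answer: 2266/39 ≈ 58.103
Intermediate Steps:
R/Y(234) = 13596/234 = 13596*(1/234) = 2266/39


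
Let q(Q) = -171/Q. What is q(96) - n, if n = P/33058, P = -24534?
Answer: -549609/528928 ≈ -1.0391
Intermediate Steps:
n = -12267/16529 (n = -24534/33058 = -24534*1/33058 = -12267/16529 ≈ -0.74215)
q(96) - n = -171/96 - 1*(-12267/16529) = -171*1/96 + 12267/16529 = -57/32 + 12267/16529 = -549609/528928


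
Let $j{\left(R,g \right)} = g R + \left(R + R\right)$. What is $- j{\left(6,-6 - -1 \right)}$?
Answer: $18$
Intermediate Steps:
$j{\left(R,g \right)} = 2 R + R g$ ($j{\left(R,g \right)} = R g + 2 R = 2 R + R g$)
$- j{\left(6,-6 - -1 \right)} = - 6 \left(2 - 5\right) = - 6 \left(-3\right) = \left(-1\right) \left(-18\right) = 18$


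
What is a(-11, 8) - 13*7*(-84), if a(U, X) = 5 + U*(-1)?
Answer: 7660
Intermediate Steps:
a(U, X) = 5 - U
a(-11, 8) - 13*7*(-84) = (5 - 1*(-11)) - 13*7*(-84) = (5 + 11) - 91*(-84) = 16 + 7644 = 7660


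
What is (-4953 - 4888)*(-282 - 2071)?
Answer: 23155873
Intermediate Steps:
(-4953 - 4888)*(-282 - 2071) = -9841*(-2353) = 23155873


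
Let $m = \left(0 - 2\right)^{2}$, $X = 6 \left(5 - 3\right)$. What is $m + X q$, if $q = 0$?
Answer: $4$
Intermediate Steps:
$X = 12$ ($X = 6 \cdot 2 = 12$)
$m = 4$ ($m = \left(-2\right)^{2} = 4$)
$m + X q = 4 + 12 \cdot 0 = 4 + 0 = 4$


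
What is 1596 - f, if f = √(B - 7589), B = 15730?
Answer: 1596 - √8141 ≈ 1505.8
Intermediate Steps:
f = √8141 (f = √(15730 - 7589) = √8141 ≈ 90.228)
1596 - f = 1596 - √8141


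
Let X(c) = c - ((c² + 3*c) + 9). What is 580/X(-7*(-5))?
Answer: -145/326 ≈ -0.44479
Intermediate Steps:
X(c) = -9 - c² - 2*c (X(c) = c - (9 + c² + 3*c) = c + (-9 - c² - 3*c) = -9 - c² - 2*c)
580/X(-7*(-5)) = 580/(-9 - (-7*(-5))² - (-14)*(-5)) = 580/(-9 - 1*35² - 2*35) = 580/(-9 - 1*1225 - 70) = 580/(-9 - 1225 - 70) = 580/(-1304) = 580*(-1/1304) = -145/326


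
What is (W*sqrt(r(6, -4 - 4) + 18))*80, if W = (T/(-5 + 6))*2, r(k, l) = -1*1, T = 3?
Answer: 480*sqrt(17) ≈ 1979.1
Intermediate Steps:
r(k, l) = -1
W = 6 (W = (3/(-5 + 6))*2 = (3/1)*2 = (3*1)*2 = 3*2 = 6)
(W*sqrt(r(6, -4 - 4) + 18))*80 = (6*sqrt(-1 + 18))*80 = (6*sqrt(17))*80 = 480*sqrt(17)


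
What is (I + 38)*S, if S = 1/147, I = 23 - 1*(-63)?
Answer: 124/147 ≈ 0.84354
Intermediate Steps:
I = 86 (I = 23 + 63 = 86)
S = 1/147 ≈ 0.0068027
(I + 38)*S = (86 + 38)*(1/147) = 124*(1/147) = 124/147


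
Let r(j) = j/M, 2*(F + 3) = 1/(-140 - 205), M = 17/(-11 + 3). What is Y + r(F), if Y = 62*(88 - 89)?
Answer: -355346/5865 ≈ -60.588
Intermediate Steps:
M = -17/8 (M = 17/(-8) = -⅛*17 = -17/8 ≈ -2.1250)
F = -2071/690 (F = -3 + 1/(2*(-140 - 205)) = -3 + (½)/(-345) = -3 + (½)*(-1/345) = -3 - 1/690 = -2071/690 ≈ -3.0014)
r(j) = -8*j/17 (r(j) = j/(-17/8) = j*(-8/17) = -8*j/17)
Y = -62 (Y = 62*(-1) = -62)
Y + r(F) = -62 - 8/17*(-2071/690) = -62 + 8284/5865 = -355346/5865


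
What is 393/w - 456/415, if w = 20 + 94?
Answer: 37037/15770 ≈ 2.3486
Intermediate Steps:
w = 114
393/w - 456/415 = 393/114 - 456/415 = 393*(1/114) - 456*1/415 = 131/38 - 456/415 = 37037/15770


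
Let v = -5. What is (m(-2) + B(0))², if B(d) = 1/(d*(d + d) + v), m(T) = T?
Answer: 121/25 ≈ 4.8400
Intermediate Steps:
B(d) = 1/(-5 + 2*d²) (B(d) = 1/(d*(d + d) - 5) = 1/(d*(2*d) - 5) = 1/(2*d² - 5) = 1/(-5 + 2*d²))
(m(-2) + B(0))² = (-2 + 1/(-5 + 2*0²))² = (-2 + 1/(-5 + 2*0))² = (-2 + 1/(-5 + 0))² = (-2 + 1/(-5))² = (-2 - ⅕)² = (-11/5)² = 121/25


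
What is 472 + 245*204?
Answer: 50452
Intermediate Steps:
472 + 245*204 = 472 + 49980 = 50452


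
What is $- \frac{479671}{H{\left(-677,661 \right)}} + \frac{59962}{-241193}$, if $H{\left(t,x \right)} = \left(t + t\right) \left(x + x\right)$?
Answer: $\frac{8362027047}{431732575684} \approx 0.019369$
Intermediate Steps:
$H{\left(t,x \right)} = 4 t x$ ($H{\left(t,x \right)} = 2 t 2 x = 4 t x$)
$- \frac{479671}{H{\left(-677,661 \right)}} + \frac{59962}{-241193} = - \frac{479671}{4 \left(-677\right) 661} + \frac{59962}{-241193} = - \frac{479671}{-1789988} + 59962 \left(- \frac{1}{241193}\right) = \left(-479671\right) \left(- \frac{1}{1789988}\right) - \frac{59962}{241193} = \frac{479671}{1789988} - \frac{59962}{241193} = \frac{8362027047}{431732575684}$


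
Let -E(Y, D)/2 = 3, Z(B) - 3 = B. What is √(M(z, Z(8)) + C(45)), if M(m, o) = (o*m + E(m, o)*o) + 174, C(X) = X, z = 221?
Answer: 2*√646 ≈ 50.833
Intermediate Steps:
Z(B) = 3 + B
E(Y, D) = -6 (E(Y, D) = -2*3 = -6)
M(m, o) = 174 - 6*o + m*o (M(m, o) = (o*m - 6*o) + 174 = (m*o - 6*o) + 174 = (-6*o + m*o) + 174 = 174 - 6*o + m*o)
√(M(z, Z(8)) + C(45)) = √((174 - 6*(3 + 8) + 221*(3 + 8)) + 45) = √((174 - 6*11 + 221*11) + 45) = √((174 - 66 + 2431) + 45) = √(2539 + 45) = √2584 = 2*√646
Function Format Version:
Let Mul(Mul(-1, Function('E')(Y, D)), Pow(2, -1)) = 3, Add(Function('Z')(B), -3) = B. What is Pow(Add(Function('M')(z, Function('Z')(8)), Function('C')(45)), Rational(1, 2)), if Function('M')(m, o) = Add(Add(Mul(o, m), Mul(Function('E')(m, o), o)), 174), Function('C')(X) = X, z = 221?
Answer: Mul(2, Pow(646, Rational(1, 2))) ≈ 50.833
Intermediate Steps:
Function('Z')(B) = Add(3, B)
Function('E')(Y, D) = -6 (Function('E')(Y, D) = Mul(-2, 3) = -6)
Function('M')(m, o) = Add(174, Mul(-6, o), Mul(m, o)) (Function('M')(m, o) = Add(Add(Mul(o, m), Mul(-6, o)), 174) = Add(Add(Mul(m, o), Mul(-6, o)), 174) = Add(Add(Mul(-6, o), Mul(m, o)), 174) = Add(174, Mul(-6, o), Mul(m, o)))
Pow(Add(Function('M')(z, Function('Z')(8)), Function('C')(45)), Rational(1, 2)) = Pow(Add(Add(174, Mul(-6, Add(3, 8)), Mul(221, Add(3, 8))), 45), Rational(1, 2)) = Pow(Add(Add(174, Mul(-6, 11), Mul(221, 11)), 45), Rational(1, 2)) = Pow(Add(Add(174, -66, 2431), 45), Rational(1, 2)) = Pow(Add(2539, 45), Rational(1, 2)) = Pow(2584, Rational(1, 2)) = Mul(2, Pow(646, Rational(1, 2)))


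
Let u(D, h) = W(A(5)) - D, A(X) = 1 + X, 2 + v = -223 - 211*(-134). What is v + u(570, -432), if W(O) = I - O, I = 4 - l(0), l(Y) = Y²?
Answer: 27477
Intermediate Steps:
v = 28049 (v = -2 + (-223 - 211*(-134)) = -2 + (-223 + 28274) = -2 + 28051 = 28049)
I = 4 (I = 4 - 1*0² = 4 - 1*0 = 4 + 0 = 4)
W(O) = 4 - O
u(D, h) = -2 - D (u(D, h) = (4 - (1 + 5)) - D = (4 - 1*6) - D = (4 - 6) - D = -2 - D)
v + u(570, -432) = 28049 + (-2 - 1*570) = 28049 + (-2 - 570) = 28049 - 572 = 27477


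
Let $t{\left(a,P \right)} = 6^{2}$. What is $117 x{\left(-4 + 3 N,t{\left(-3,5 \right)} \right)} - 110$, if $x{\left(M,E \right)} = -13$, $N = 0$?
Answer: $-1631$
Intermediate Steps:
$t{\left(a,P \right)} = 36$
$117 x{\left(-4 + 3 N,t{\left(-3,5 \right)} \right)} - 110 = 117 \left(-13\right) - 110 = -1521 - 110 = -1631$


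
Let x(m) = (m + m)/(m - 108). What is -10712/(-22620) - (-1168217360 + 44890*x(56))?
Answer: 6606815933678/5655 ≈ 1.1683e+9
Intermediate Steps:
x(m) = 2*m/(-108 + m) (x(m) = (2*m)/(-108 + m) = 2*m/(-108 + m))
-10712/(-22620) - (-1168217360 + 44890*x(56)) = -10712/(-22620) - (-1168217360 + 5027680/(-108 + 56)) = -10712*(-1/22620) - 44890/(1/(-26024 + 2*56/(-52))) = 206/435 - 44890/(1/(-26024 + 2*56*(-1/52))) = 206/435 - 44890/(1/(-26024 - 28/13)) = 206/435 - 44890/(1/(-338340/13)) = 206/435 - 44890/(-13/338340) = 206/435 - 44890*(-338340/13) = 206/435 + 15188082600/13 = 6606815933678/5655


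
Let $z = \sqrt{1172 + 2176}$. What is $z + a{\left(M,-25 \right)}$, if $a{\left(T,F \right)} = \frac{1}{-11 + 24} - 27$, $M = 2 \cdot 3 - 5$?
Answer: $- \frac{350}{13} + 6 \sqrt{93} \approx 30.939$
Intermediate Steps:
$z = 6 \sqrt{93}$ ($z = \sqrt{3348} = 6 \sqrt{93} \approx 57.862$)
$M = 1$ ($M = 6 - 5 = 1$)
$a{\left(T,F \right)} = - \frac{350}{13}$ ($a{\left(T,F \right)} = \frac{1}{13} - 27 = - \frac{350}{13}$)
$z + a{\left(M,-25 \right)} = 6 \sqrt{93} - \frac{350}{13} = - \frac{350}{13} + 6 \sqrt{93}$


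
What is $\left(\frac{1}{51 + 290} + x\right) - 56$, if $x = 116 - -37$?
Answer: $\frac{33078}{341} \approx 97.003$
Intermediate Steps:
$x = 153$ ($x = 116 + 37 = 153$)
$\left(\frac{1}{51 + 290} + x\right) - 56 = \left(\frac{1}{51 + 290} + 153\right) - 56 = \left(\frac{1}{341} + 153\right) - 56 = \frac{52174}{341} - 56 = \frac{33078}{341}$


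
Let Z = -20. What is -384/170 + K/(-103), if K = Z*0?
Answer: -192/85 ≈ -2.2588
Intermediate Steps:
K = 0 (K = -20*0 = 0)
-384/170 + K/(-103) = -384/170 + 0/(-103) = -384*1/170 + 0*(-1/103) = -192/85 + 0 = -192/85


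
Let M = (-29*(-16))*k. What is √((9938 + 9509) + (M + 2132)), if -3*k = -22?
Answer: √224835/3 ≈ 158.06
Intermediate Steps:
k = 22/3 (k = -⅓*(-22) = 22/3 ≈ 7.3333)
M = 10208/3 (M = -29*(-16)*(22/3) = 464*(22/3) = 10208/3 ≈ 3402.7)
√((9938 + 9509) + (M + 2132)) = √((9938 + 9509) + (10208/3 + 2132)) = √(19447 + 16604/3) = √(74945/3) = √224835/3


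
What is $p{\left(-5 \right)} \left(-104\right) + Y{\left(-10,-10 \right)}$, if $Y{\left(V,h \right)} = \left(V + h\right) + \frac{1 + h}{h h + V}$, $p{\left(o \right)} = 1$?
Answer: $- \frac{1241}{10} \approx -124.1$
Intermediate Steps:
$Y{\left(V,h \right)} = V + h + \frac{1 + h}{V + h^{2}}$ ($Y{\left(V,h \right)} = \left(V + h\right) + \frac{1 + h}{h^{2} + V} = \left(V + h\right) + \frac{1 + h}{V + h^{2}} = V + h + \frac{1 + h}{V + h^{2}}$)
$p{\left(-5 \right)} \left(-104\right) + Y{\left(-10,-10 \right)} = 1 \left(-104\right) + \frac{1 - 10 + \left(-10\right)^{2} + \left(-10\right)^{3} - -100 - 10 \left(-10\right)^{2}}{-10 + \left(-10\right)^{2}} = -104 + \frac{1 - 10 + 100 - 1000 + 100 - 1000}{-10 + 100} = -104 + \frac{1 - 10 + 100 - 1000 + 100 - 1000}{90} = -104 + \frac{1}{90} \left(-1809\right) = -104 - \frac{201}{10} = - \frac{1241}{10}$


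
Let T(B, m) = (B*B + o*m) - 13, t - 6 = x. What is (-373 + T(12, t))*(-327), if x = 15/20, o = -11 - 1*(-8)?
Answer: 343023/4 ≈ 85756.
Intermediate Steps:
o = -3 (o = -11 + 8 = -3)
x = ¾ (x = 15*(1/20) = ¾ ≈ 0.75000)
t = 27/4 (t = 6 + ¾ = 27/4 ≈ 6.7500)
T(B, m) = -13 + B² - 3*m (T(B, m) = (B*B - 3*m) - 13 = (B² - 3*m) - 13 = -13 + B² - 3*m)
(-373 + T(12, t))*(-327) = (-373 + (-13 + 12² - 3*27/4))*(-327) = (-373 + (-13 + 144 - 81/4))*(-327) = (-373 + 443/4)*(-327) = -1049/4*(-327) = 343023/4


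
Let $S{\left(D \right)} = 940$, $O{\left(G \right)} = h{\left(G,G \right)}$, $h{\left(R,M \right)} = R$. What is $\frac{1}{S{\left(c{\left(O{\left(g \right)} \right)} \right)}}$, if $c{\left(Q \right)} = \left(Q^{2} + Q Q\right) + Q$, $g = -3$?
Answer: $\frac{1}{940} \approx 0.0010638$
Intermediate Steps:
$O{\left(G \right)} = G$
$c{\left(Q \right)} = Q + 2 Q^{2}$ ($c{\left(Q \right)} = \left(Q^{2} + Q^{2}\right) + Q = 2 Q^{2} + Q = Q + 2 Q^{2}$)
$\frac{1}{S{\left(c{\left(O{\left(g \right)} \right)} \right)}} = \frac{1}{940}$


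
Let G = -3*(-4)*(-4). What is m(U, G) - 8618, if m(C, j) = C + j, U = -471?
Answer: -9137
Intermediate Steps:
G = -48 (G = 12*(-4) = -48)
m(U, G) - 8618 = (-471 - 48) - 8618 = -519 - 8618 = -9137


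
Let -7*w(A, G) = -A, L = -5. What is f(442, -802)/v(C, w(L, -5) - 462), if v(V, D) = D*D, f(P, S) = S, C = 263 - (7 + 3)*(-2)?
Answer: -39298/10491121 ≈ -0.0037458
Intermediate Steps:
C = 283 (C = 263 - 10*(-2) = 263 - 1*(-20) = 263 + 20 = 283)
w(A, G) = A/7 (w(A, G) = -(-1)*A/7 = A/7)
v(V, D) = D**2
f(442, -802)/v(C, w(L, -5) - 462) = -802/((1/7)*(-5) - 462)**2 = -802/(-5/7 - 462)**2 = -802/((-3239/7)**2) = -802/10491121/49 = -802*49/10491121 = -39298/10491121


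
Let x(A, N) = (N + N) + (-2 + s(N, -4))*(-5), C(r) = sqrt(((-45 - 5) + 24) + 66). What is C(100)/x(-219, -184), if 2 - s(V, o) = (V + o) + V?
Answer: -sqrt(10)/1114 ≈ -0.0028387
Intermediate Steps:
s(V, o) = 2 - o - 2*V (s(V, o) = 2 - ((V + o) + V) = 2 - (o + 2*V) = 2 + (-o - 2*V) = 2 - o - 2*V)
C(r) = 2*sqrt(10) (C(r) = sqrt((-50 + 24) + 66) = sqrt(-26 + 66) = sqrt(40) = 2*sqrt(10))
x(A, N) = -20 + 12*N (x(A, N) = (N + N) + (-2 + (2 - 1*(-4) - 2*N))*(-5) = 2*N + (-2 + (2 + 4 - 2*N))*(-5) = 2*N + (-2 + (6 - 2*N))*(-5) = 2*N + (4 - 2*N)*(-5) = 2*N + (-20 + 10*N) = -20 + 12*N)
C(100)/x(-219, -184) = (2*sqrt(10))/(-20 + 12*(-184)) = (2*sqrt(10))/(-20 - 2208) = (2*sqrt(10))/(-2228) = (2*sqrt(10))*(-1/2228) = -sqrt(10)/1114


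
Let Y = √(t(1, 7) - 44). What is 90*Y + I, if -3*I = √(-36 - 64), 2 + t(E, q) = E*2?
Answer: I*(-10/3 + 180*√11) ≈ 593.66*I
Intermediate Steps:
t(E, q) = -2 + 2*E (t(E, q) = -2 + E*2 = -2 + 2*E)
Y = 2*I*√11 (Y = √((-2 + 2*1) - 44) = √((-2 + 2) - 44) = √(0 - 44) = √(-44) = 2*I*√11 ≈ 6.6332*I)
I = -10*I/3 (I = -√(-36 - 64)/3 = -10*I/3 ≈ -3.3333*I)
90*Y + I = 90*(2*I*√11) - 10*I/3 = 180*I*√11 - 10*I/3 = -10*I/3 + 180*I*√11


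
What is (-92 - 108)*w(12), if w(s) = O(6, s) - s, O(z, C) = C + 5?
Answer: -1000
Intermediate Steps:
O(z, C) = 5 + C
w(s) = 5 (w(s) = (5 + s) - s = 5)
(-92 - 108)*w(12) = (-92 - 108)*5 = -200*5 = -1000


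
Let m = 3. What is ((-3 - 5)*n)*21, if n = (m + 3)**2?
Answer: -6048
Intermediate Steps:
n = 36 (n = (3 + 3)**2 = 6**2 = 36)
((-3 - 5)*n)*21 = ((-3 - 5)*36)*21 = -8*36*21 = -288*21 = -6048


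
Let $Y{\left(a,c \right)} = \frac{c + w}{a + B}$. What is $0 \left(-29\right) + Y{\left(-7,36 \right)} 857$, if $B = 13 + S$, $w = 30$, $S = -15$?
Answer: $- \frac{18854}{3} \approx -6284.7$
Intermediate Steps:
$B = -2$ ($B = 13 - 15 = -2$)
$Y{\left(a,c \right)} = \frac{30 + c}{-2 + a}$ ($Y{\left(a,c \right)} = \frac{c + 30}{a - 2} = \frac{30 + c}{-2 + a}$)
$0 \left(-29\right) + Y{\left(-7,36 \right)} 857 = 0 \left(-29\right) + \frac{30 + 36}{-2 - 7} \cdot 857 = 0 + \frac{1}{-9} \cdot 66 \cdot 857 = 0 + \left(- \frac{1}{9}\right) 66 \cdot 857 = 0 - \frac{18854}{3} = - \frac{18854}{3}$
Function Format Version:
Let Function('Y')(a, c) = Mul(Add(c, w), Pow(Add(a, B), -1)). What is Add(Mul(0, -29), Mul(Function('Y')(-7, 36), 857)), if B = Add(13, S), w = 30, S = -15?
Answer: Rational(-18854, 3) ≈ -6284.7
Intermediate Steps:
B = -2 (B = Add(13, -15) = -2)
Function('Y')(a, c) = Mul(Pow(Add(-2, a), -1), Add(30, c)) (Function('Y')(a, c) = Mul(Add(c, 30), Pow(Add(a, -2), -1)) = Mul(Add(30, c), Pow(Add(-2, a), -1)) = Mul(Pow(Add(-2, a), -1), Add(30, c)))
Add(Mul(0, -29), Mul(Function('Y')(-7, 36), 857)) = Add(Mul(0, -29), Mul(Mul(Pow(Add(-2, -7), -1), Add(30, 36)), 857)) = Add(0, Mul(Mul(Pow(-9, -1), 66), 857)) = Add(0, Mul(Mul(Rational(-1, 9), 66), 857)) = Add(0, Mul(Rational(-22, 3), 857)) = Add(0, Rational(-18854, 3)) = Rational(-18854, 3)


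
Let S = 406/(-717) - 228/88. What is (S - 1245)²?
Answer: 387634315241761/248819076 ≈ 1.5579e+6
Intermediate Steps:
S = -49801/15774 (S = 406*(-1/717) - 228*1/88 = -406/717 - 57/22 = -49801/15774 ≈ -3.1572)
(S - 1245)² = (-49801/15774 - 1245)² = (-19688431/15774)² = 387634315241761/248819076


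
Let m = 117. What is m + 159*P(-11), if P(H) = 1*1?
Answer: 276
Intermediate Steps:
P(H) = 1
m + 159*P(-11) = 117 + 159*1 = 117 + 159 = 276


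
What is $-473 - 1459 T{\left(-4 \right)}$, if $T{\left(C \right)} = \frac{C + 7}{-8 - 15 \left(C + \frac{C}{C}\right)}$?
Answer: $- \frac{21878}{37} \approx -591.3$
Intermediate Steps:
$T{\left(C \right)} = \frac{7 + C}{-23 - 15 C}$ ($T{\left(C \right)} = \frac{7 + C}{-8 - 15 \left(C + 1\right)} = \frac{7 + C}{-8 - 15 \left(1 + C\right)} = \frac{7 + C}{-8 - \left(15 + 15 C\right)} = \frac{7 + C}{-23 - 15 C}$)
$-473 - 1459 T{\left(-4 \right)} = -473 - 1459 \frac{-7 - -4}{23 + 15 \left(-4\right)} = -473 - 1459 \frac{-7 + 4}{23 - 60} = -473 - 1459 \frac{1}{-37} \left(-3\right) = -473 - 1459 \left(\left(- \frac{1}{37}\right) \left(-3\right)\right) = -473 - \frac{4377}{37} = - \frac{21878}{37}$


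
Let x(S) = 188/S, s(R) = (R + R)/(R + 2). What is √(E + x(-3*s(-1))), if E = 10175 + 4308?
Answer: √130629/3 ≈ 120.48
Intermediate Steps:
s(R) = 2*R/(2 + R) (s(R) = (2*R)/(2 + R) = 2*R/(2 + R))
E = 14483
√(E + x(-3*s(-1))) = √(14483 + 188/((-6*(-1)/(2 - 1)))) = √(14483 + 188/((-6*(-1)/1))) = √(14483 + 188/((-6*(-1)))) = √(14483 + 188/((-3*(-2)))) = √(14483 + 188/6) = √(14483 + 188*(⅙)) = √(14483 + 94/3) = √(43543/3) = √130629/3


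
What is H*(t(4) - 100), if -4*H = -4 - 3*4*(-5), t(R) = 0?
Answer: 1400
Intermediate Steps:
H = -14 (H = -(-4 - 3*4*(-5))/4 = -(-4 - 12*(-5))/4 = -(-4 + 60)/4 = -¼*56 = -14)
H*(t(4) - 100) = -14*(0 - 100) = -14*(-100) = 1400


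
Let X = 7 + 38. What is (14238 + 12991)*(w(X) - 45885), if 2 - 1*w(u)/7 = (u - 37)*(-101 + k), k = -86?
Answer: -963879371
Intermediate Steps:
X = 45
w(u) = -48419 + 1309*u (w(u) = 14 - 7*(u - 37)*(-101 - 86) = 14 - 7*(-37 + u)*(-187) = 14 - 7*(6919 - 187*u) = 14 + (-48433 + 1309*u) = -48419 + 1309*u)
(14238 + 12991)*(w(X) - 45885) = (14238 + 12991)*((-48419 + 1309*45) - 45885) = 27229*((-48419 + 58905) - 45885) = 27229*(10486 - 45885) = 27229*(-35399) = -963879371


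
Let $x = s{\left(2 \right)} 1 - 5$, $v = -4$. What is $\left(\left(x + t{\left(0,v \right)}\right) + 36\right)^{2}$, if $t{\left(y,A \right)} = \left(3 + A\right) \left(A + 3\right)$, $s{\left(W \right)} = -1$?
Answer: $961$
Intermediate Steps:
$t{\left(y,A \right)} = \left(3 + A\right)^{2}$ ($t{\left(y,A \right)} = \left(3 + A\right) \left(3 + A\right) = \left(3 + A\right)^{2}$)
$x = -6$ ($x = \left(-1\right) 1 - 5 = -1 - 5 = -6$)
$\left(\left(x + t{\left(0,v \right)}\right) + 36\right)^{2} = \left(\left(-6 + \left(3 - 4\right)^{2}\right) + 36\right)^{2} = \left(\left(-6 + \left(-1\right)^{2}\right) + 36\right)^{2} = \left(\left(-6 + 1\right) + 36\right)^{2} = \left(-5 + 36\right)^{2} = 31^{2} = 961$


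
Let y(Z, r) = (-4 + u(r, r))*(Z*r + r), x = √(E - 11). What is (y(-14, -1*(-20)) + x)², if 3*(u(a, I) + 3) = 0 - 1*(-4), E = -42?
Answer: 19535923/9 + 8840*I*√53/3 ≈ 2.1707e+6 + 21452.0*I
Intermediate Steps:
x = I*√53 (x = √(-42 - 11) = √(-53) = I*√53 ≈ 7.2801*I)
u(a, I) = -5/3 (u(a, I) = -3 + (0 - 1*(-4))/3 = -3 + (0 + 4)/3 = -3 + (⅓)*4 = -3 + 4/3 = -5/3)
y(Z, r) = -17*r/3 - 17*Z*r/3 (y(Z, r) = (-4 - 5/3)*(Z*r + r) = -17*(r + Z*r)/3 = -17*r/3 - 17*Z*r/3)
(y(-14, -1*(-20)) + x)² = (-17*(-1*(-20))*(1 - 14)/3 + I*√53)² = (-17/3*20*(-13) + I*√53)² = (4420/3 + I*√53)²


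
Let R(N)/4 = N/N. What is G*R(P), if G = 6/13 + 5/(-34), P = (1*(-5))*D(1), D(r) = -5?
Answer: 278/221 ≈ 1.2579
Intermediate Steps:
P = 25 (P = (1*(-5))*(-5) = -5*(-5) = 25)
R(N) = 4 (R(N) = 4*(N/N) = 4*1 = 4)
G = 139/442 (G = 6*(1/13) + 5*(-1/34) = 6/13 - 5/34 = 139/442 ≈ 0.31448)
G*R(P) = (139/442)*4 = 278/221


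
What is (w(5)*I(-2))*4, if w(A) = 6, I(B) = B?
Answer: -48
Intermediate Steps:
(w(5)*I(-2))*4 = (6*(-2))*4 = -12*4 = -48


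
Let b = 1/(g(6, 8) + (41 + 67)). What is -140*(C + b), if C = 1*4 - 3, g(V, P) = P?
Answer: -4095/29 ≈ -141.21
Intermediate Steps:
C = 1 (C = 4 - 3 = 1)
b = 1/116 (b = 1/(8 + (41 + 67)) = 1/(8 + 108) = 1/116 ≈ 0.0086207)
-140*(C + b) = -140*(1 + 1/116) = -140*117/116 = -4095/29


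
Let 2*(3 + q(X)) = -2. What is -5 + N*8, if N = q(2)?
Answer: -37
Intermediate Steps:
q(X) = -4 (q(X) = -3 + (½)*(-2) = -3 - 1 = -4)
N = -4
-5 + N*8 = -5 - 4*8 = -5 - 32 = -37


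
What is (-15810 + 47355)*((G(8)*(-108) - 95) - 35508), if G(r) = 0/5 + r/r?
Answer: -1126503495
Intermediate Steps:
G(r) = 1 (G(r) = 0*(⅕) + 1 = 0 + 1 = 1)
(-15810 + 47355)*((G(8)*(-108) - 95) - 35508) = (-15810 + 47355)*((1*(-108) - 95) - 35508) = 31545*((-108 - 95) - 35508) = 31545*(-203 - 35508) = 31545*(-35711) = -1126503495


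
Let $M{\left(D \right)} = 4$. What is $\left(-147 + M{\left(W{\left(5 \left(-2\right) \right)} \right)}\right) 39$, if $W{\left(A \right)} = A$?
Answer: $-5577$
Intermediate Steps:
$\left(-147 + M{\left(W{\left(5 \left(-2\right) \right)} \right)}\right) 39 = \left(-147 + 4\right) 39 = \left(-143\right) 39 = -5577$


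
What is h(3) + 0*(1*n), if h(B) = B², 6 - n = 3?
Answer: 9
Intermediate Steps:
n = 3 (n = 6 - 1*3 = 6 - 3 = 3)
h(3) + 0*(1*n) = 3² + 0*(1*3) = 9 + 0*3 = 9 + 0 = 9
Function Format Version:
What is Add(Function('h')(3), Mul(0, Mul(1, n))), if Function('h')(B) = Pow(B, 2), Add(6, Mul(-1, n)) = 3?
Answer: 9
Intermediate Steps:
n = 3 (n = Add(6, Mul(-1, 3)) = Add(6, -3) = 3)
Add(Function('h')(3), Mul(0, Mul(1, n))) = Add(Pow(3, 2), Mul(0, Mul(1, 3))) = Add(9, Mul(0, 3)) = Add(9, 0) = 9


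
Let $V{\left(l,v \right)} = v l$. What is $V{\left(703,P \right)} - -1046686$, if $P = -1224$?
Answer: $186214$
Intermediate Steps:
$V{\left(l,v \right)} = l v$
$V{\left(703,P \right)} - -1046686 = 703 \left(-1224\right) - -1046686 = -860472 + 1046686 = 186214$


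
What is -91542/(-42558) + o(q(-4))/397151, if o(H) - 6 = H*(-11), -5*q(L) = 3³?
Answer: 30298983446/14084960215 ≈ 2.1512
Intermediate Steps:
q(L) = -27/5 (q(L) = -⅕*3³ = -⅕*27 = -27/5)
o(H) = 6 - 11*H (o(H) = 6 + H*(-11) = 6 - 11*H)
-91542/(-42558) + o(q(-4))/397151 = -91542/(-42558) + (6 - 11*(-27/5))/397151 = -91542*(-1/42558) + (6 + 297/5)*(1/397151) = 15257/7093 + (327/5)*(1/397151) = 15257/7093 + 327/1985755 = 30298983446/14084960215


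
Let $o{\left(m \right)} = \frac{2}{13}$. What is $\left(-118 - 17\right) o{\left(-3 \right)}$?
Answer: $- \frac{270}{13} \approx -20.769$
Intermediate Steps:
$o{\left(m \right)} = \frac{2}{13}$ ($o{\left(m \right)} = 2 \cdot \frac{1}{13} = \frac{2}{13}$)
$\left(-118 - 17\right) o{\left(-3 \right)} = \left(-118 - 17\right) \frac{2}{13} = \left(-135\right) \frac{2}{13} = - \frac{270}{13}$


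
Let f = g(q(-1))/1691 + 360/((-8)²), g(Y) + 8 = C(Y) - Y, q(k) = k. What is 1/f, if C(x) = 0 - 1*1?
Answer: 13528/76031 ≈ 0.17793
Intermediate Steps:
C(x) = -1 (C(x) = 0 - 1 = -1)
g(Y) = -9 - Y (g(Y) = -8 + (-1 - Y) = -9 - Y)
f = 76031/13528 (f = (-9 - 1*(-1))/1691 + 360/((-8)²) = (-9 + 1)*(1/1691) + 360/64 = -8*1/1691 + 360*(1/64) = -8/1691 + 45/8 = 76031/13528 ≈ 5.6203)
1/f = 1/(76031/13528) = 13528/76031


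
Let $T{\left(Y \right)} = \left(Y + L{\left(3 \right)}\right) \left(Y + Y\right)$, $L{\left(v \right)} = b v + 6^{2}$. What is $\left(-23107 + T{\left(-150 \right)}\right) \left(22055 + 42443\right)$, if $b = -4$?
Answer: $947669114$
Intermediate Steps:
$L{\left(v \right)} = 36 - 4 v$ ($L{\left(v \right)} = - 4 v + 6^{2} = - 4 v + 36 = 36 - 4 v$)
$T{\left(Y \right)} = 2 Y \left(24 + Y\right)$ ($T{\left(Y \right)} = \left(Y + \left(36 - 12\right)\right) \left(Y + Y\right) = \left(Y + \left(36 - 12\right)\right) 2 Y = \left(Y + 24\right) 2 Y = \left(24 + Y\right) 2 Y = 2 Y \left(24 + Y\right)$)
$\left(-23107 + T{\left(-150 \right)}\right) \left(22055 + 42443\right) = \left(-23107 + 2 \left(-150\right) \left(24 - 150\right)\right) \left(22055 + 42443\right) = \left(-23107 + 2 \left(-150\right) \left(-126\right)\right) 64498 = \left(-23107 + 37800\right) 64498 = 14693 \cdot 64498 = 947669114$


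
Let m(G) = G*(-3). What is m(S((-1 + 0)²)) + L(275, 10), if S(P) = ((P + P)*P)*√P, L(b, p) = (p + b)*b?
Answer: 78369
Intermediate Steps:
L(b, p) = b*(b + p) (L(b, p) = (b + p)*b = b*(b + p))
S(P) = 2*P^(5/2) (S(P) = ((2*P)*P)*√P = (2*P²)*√P = 2*P^(5/2))
m(G) = -3*G
m(S((-1 + 0)²)) + L(275, 10) = -6*((-1 + 0)²)^(5/2) + 275*(275 + 10) = -6*((-1)²)^(5/2) + 275*285 = -6*1^(5/2) + 78375 = -6 + 78375 = 78369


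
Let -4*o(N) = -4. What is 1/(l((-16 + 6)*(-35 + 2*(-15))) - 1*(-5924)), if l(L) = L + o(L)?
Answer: 1/6575 ≈ 0.00015209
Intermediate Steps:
o(N) = 1 (o(N) = -¼*(-4) = 1)
l(L) = 1 + L (l(L) = L + 1 = 1 + L)
1/(l((-16 + 6)*(-35 + 2*(-15))) - 1*(-5924)) = 1/((1 + (-16 + 6)*(-35 + 2*(-15))) - 1*(-5924)) = 1/((1 - 10*(-35 - 30)) + 5924) = 1/((1 - 10*(-65)) + 5924) = 1/((1 + 650) + 5924) = 1/(651 + 5924) = 1/6575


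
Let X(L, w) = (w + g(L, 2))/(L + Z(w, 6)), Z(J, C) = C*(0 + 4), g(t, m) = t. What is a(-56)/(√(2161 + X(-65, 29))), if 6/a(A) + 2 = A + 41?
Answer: -6*√3634117/1506829 ≈ -0.0075908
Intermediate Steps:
Z(J, C) = 4*C (Z(J, C) = C*4 = 4*C)
X(L, w) = (L + w)/(24 + L) (X(L, w) = (w + L)/(L + 4*6) = (L + w)/(L + 24) = (L + w)/(24 + L))
a(A) = 6/(39 + A) (a(A) = 6/(-2 + (A + 41)) = 6/(-2 + (41 + A)) = 6/(39 + A))
a(-56)/(√(2161 + X(-65, 29))) = (6/(39 - 56))/(√(2161 + (-65 + 29)/(24 - 65))) = (6/(-17))/(√(2161 - 36/(-41))) = (6*(-1/17))/(√(2161 - 1/41*(-36))) = -6/(17*√(2161 + 36/41)) = -6*√3634117/88637/17 = -6*√3634117/1506829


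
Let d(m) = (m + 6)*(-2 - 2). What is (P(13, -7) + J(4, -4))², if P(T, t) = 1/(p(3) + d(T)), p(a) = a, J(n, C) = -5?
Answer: 133956/5329 ≈ 25.137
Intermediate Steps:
d(m) = -24 - 4*m (d(m) = (6 + m)*(-4) = -24 - 4*m)
P(T, t) = 1/(-21 - 4*T) (P(T, t) = 1/(3 + (-24 - 4*T)) = 1/(-21 - 4*T))
(P(13, -7) + J(4, -4))² = (-1/(21 + 4*13) - 5)² = (-1/(21 + 52) - 5)² = (-1/73 - 5)² = (-366/73)² = 133956/5329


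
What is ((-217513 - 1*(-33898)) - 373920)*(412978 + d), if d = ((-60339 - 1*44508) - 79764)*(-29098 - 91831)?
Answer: -12447100786108395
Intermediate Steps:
d = 22324823619 (d = ((-60339 - 44508) - 79764)*(-120929) = (-104847 - 79764)*(-120929) = -184611*(-120929) = 22324823619)
((-217513 - 1*(-33898)) - 373920)*(412978 + d) = ((-217513 - 1*(-33898)) - 373920)*(412978 + 22324823619) = ((-217513 + 33898) - 373920)*22325236597 = (-183615 - 373920)*22325236597 = -557535*22325236597 = -12447100786108395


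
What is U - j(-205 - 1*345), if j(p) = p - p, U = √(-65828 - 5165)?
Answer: I*√70993 ≈ 266.45*I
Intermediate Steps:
U = I*√70993 (U = √(-70993) = I*√70993 ≈ 266.45*I)
j(p) = 0
U - j(-205 - 1*345) = I*√70993 - 1*0 = I*√70993 + 0 = I*√70993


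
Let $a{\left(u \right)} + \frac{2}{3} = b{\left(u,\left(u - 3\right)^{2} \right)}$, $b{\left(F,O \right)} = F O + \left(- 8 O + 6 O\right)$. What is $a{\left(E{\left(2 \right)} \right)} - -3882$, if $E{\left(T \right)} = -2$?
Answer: $\frac{11344}{3} \approx 3781.3$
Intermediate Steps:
$b{\left(F,O \right)} = - 2 O + F O$ ($b{\left(F,O \right)} = F O - 2 O = - 2 O + F O$)
$a{\left(u \right)} = - \frac{2}{3} + \left(-3 + u\right)^{2} \left(-2 + u\right)$ ($a{\left(u \right)} = - \frac{2}{3} + \left(u - 3\right)^{2} \left(-2 + u\right) = - \frac{2}{3} + \left(-3 + u\right)^{2} \left(-2 + u\right)$)
$a{\left(E{\left(2 \right)} \right)} - -3882 = \left(- \frac{2}{3} + \left(-3 - 2\right)^{2} \left(-2 - 2\right)\right) - -3882 = \left(- \frac{2}{3} + \left(-5\right)^{2} \left(-4\right)\right) + 3882 = \left(- \frac{2}{3} + 25 \left(-4\right)\right) + 3882 = \left(- \frac{2}{3} - 100\right) + 3882 = - \frac{302}{3} + 3882 = \frac{11344}{3}$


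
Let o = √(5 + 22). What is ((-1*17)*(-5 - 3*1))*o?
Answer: 408*√3 ≈ 706.68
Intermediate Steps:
o = 3*√3 (o = √27 = 3*√3 ≈ 5.1962)
((-1*17)*(-5 - 3*1))*o = ((-1*17)*(-5 - 3*1))*(3*√3) = (-17*(-5 - 3))*(3*√3) = (-17*(-8))*(3*√3) = 136*(3*√3) = 408*√3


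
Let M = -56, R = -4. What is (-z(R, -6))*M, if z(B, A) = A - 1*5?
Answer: -616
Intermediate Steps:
z(B, A) = -5 + A (z(B, A) = A - 5 = -5 + A)
(-z(R, -6))*M = -(-5 - 6)*(-56) = -1*(-11)*(-56) = 11*(-56) = -616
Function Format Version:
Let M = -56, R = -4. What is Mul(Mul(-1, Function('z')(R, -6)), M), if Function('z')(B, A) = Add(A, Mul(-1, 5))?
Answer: -616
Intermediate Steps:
Function('z')(B, A) = Add(-5, A) (Function('z')(B, A) = Add(A, -5) = Add(-5, A))
Mul(Mul(-1, Function('z')(R, -6)), M) = Mul(Mul(-1, Add(-5, -6)), -56) = Mul(Mul(-1, -11), -56) = Mul(11, -56) = -616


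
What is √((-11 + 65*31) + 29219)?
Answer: √31223 ≈ 176.70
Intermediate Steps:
√((-11 + 65*31) + 29219) = √((-11 + 2015) + 29219) = √(2004 + 29219) = √31223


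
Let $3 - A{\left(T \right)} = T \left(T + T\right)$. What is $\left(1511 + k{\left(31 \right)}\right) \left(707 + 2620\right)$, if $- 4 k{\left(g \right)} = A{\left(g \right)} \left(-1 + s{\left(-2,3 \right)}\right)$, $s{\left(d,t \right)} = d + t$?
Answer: $5027097$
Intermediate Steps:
$A{\left(T \right)} = 3 - 2 T^{2}$ ($A{\left(T \right)} = 3 - T \left(T + T\right) = 3 - T 2 T = 3 - 2 T^{2}$)
$k{\left(g \right)} = 0$ ($k{\left(g \right)} = - \frac{\left(3 - 2 g^{2}\right) \left(-1 + \left(-2 + 3\right)\right)}{4} = - \frac{\left(3 - 2 g^{2}\right) \left(-1 + 1\right)}{4} = - \frac{\left(3 - 2 g^{2}\right) 0}{4} = \left(- \frac{1}{4}\right) 0 = 0$)
$\left(1511 + k{\left(31 \right)}\right) \left(707 + 2620\right) = \left(1511 + 0\right) \left(707 + 2620\right) = 1511 \cdot 3327 = 5027097$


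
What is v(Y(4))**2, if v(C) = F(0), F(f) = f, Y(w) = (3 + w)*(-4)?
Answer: 0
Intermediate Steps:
Y(w) = -12 - 4*w
v(C) = 0
v(Y(4))**2 = 0**2 = 0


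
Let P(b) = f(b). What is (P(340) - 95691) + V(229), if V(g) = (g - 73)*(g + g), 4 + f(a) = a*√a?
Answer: -24247 + 680*√85 ≈ -17978.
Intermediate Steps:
f(a) = -4 + a^(3/2) (f(a) = -4 + a*√a = -4 + a^(3/2))
V(g) = 2*g*(-73 + g) (V(g) = (-73 + g)*(2*g) = 2*g*(-73 + g))
P(b) = -4 + b^(3/2)
(P(340) - 95691) + V(229) = ((-4 + 340^(3/2)) - 95691) + 2*229*(-73 + 229) = ((-4 + 680*√85) - 95691) + 2*229*156 = (-95695 + 680*√85) + 71448 = -24247 + 680*√85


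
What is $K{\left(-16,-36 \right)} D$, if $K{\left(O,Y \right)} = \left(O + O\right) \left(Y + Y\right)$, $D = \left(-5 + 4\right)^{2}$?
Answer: $2304$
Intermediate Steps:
$D = 1$ ($D = \left(-1\right)^{2} = 1$)
$K{\left(O,Y \right)} = 4 O Y$ ($K{\left(O,Y \right)} = 2 O 2 Y = 4 O Y$)
$K{\left(-16,-36 \right)} D = 4 \left(-16\right) \left(-36\right) 1 = 2304 \cdot 1 = 2304$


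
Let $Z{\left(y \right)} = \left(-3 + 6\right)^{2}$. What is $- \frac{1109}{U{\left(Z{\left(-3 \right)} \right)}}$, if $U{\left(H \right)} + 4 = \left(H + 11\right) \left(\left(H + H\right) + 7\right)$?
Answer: $- \frac{1109}{496} \approx -2.2359$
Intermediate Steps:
$Z{\left(y \right)} = 9$ ($Z{\left(y \right)} = 3^{2} = 9$)
$U{\left(H \right)} = -4 + \left(7 + 2 H\right) \left(11 + H\right)$ ($U{\left(H \right)} = -4 + \left(H + 11\right) \left(\left(H + H\right) + 7\right) = -4 + \left(11 + H\right) \left(2 H + 7\right) = -4 + \left(11 + H\right) \left(7 + 2 H\right) = -4 + \left(7 + 2 H\right) \left(11 + H\right)$)
$- \frac{1109}{U{\left(Z{\left(-3 \right)} \right)}} = - \frac{1109}{73 + 2 \cdot 9^{2} + 29 \cdot 9} = - \frac{1109}{73 + 2 \cdot 81 + 261} = - \frac{1109}{73 + 162 + 261} = - \frac{1109}{496}$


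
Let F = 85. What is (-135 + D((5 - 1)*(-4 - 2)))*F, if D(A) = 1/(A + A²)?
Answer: -6334115/552 ≈ -11475.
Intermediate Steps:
(-135 + D((5 - 1)*(-4 - 2)))*F = (-135 + 1/((((5 - 1)*(-4 - 2)))*(1 + (5 - 1)*(-4 - 2))))*85 = (-135 + 1/(((4*(-6)))*(1 + 4*(-6))))*85 = (-135 + 1/((-24)*(1 - 24)))*85 = (-135 - 1/24/(-23))*85 = (-135 - 1/24*(-1/23))*85 = (-135 + 1/552)*85 = -74519/552*85 = -6334115/552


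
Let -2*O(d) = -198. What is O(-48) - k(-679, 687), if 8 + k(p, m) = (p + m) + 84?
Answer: 15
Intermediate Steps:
O(d) = 99 (O(d) = -½*(-198) = 99)
k(p, m) = 76 + m + p (k(p, m) = -8 + ((p + m) + 84) = -8 + ((m + p) + 84) = -8 + (84 + m + p) = 76 + m + p)
O(-48) - k(-679, 687) = 99 - (76 + 687 - 679) = 99 - 1*84 = 99 - 84 = 15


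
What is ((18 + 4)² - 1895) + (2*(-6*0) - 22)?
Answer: -1433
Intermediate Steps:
((18 + 4)² - 1895) + (2*(-6*0) - 22) = (22² - 1895) + (2*0 - 22) = (484 - 1895) + (0 - 22) = -1411 - 22 = -1433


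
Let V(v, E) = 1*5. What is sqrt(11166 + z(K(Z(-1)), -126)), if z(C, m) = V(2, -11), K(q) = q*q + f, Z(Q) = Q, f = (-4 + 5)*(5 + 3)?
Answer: sqrt(11171) ≈ 105.69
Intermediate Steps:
f = 8 (f = 1*8 = 8)
K(q) = 8 + q**2 (K(q) = q*q + 8 = q**2 + 8 = 8 + q**2)
V(v, E) = 5
z(C, m) = 5
sqrt(11166 + z(K(Z(-1)), -126)) = sqrt(11166 + 5) = sqrt(11171)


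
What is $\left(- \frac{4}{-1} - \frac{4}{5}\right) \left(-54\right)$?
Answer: $- \frac{864}{5} \approx -172.8$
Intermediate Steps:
$\left(- \frac{4}{-1} - \frac{4}{5}\right) \left(-54\right) = \left(\left(-4\right) \left(-1\right) - \frac{4}{5}\right) \left(-54\right) = \left(4 - \frac{4}{5}\right) \left(-54\right) = \frac{16}{5} \left(-54\right) = - \frac{864}{5}$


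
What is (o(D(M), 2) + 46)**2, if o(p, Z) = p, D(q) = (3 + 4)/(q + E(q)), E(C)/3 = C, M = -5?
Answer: 833569/400 ≈ 2083.9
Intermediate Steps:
E(C) = 3*C
D(q) = 7/(4*q) (D(q) = (3 + 4)/(q + 3*q) = 7/((4*q)) = 7*(1/(4*q)) = 7/(4*q))
(o(D(M), 2) + 46)**2 = ((7/4)/(-5) + 46)**2 = ((7/4)*(-1/5) + 46)**2 = (-7/20 + 46)**2 = (913/20)**2 = 833569/400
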